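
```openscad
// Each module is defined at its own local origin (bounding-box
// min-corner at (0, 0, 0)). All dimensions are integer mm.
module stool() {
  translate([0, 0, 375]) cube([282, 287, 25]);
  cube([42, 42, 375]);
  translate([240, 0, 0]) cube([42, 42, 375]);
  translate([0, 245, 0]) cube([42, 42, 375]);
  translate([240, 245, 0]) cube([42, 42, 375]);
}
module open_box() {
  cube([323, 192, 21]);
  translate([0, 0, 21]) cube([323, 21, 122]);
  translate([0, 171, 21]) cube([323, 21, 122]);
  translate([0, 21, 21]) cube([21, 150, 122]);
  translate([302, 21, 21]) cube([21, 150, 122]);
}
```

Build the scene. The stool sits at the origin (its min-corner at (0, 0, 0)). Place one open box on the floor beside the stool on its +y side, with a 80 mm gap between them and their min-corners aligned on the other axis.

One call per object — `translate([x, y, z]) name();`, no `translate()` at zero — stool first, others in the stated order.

stool();
translate([0, 367, 0]) open_box();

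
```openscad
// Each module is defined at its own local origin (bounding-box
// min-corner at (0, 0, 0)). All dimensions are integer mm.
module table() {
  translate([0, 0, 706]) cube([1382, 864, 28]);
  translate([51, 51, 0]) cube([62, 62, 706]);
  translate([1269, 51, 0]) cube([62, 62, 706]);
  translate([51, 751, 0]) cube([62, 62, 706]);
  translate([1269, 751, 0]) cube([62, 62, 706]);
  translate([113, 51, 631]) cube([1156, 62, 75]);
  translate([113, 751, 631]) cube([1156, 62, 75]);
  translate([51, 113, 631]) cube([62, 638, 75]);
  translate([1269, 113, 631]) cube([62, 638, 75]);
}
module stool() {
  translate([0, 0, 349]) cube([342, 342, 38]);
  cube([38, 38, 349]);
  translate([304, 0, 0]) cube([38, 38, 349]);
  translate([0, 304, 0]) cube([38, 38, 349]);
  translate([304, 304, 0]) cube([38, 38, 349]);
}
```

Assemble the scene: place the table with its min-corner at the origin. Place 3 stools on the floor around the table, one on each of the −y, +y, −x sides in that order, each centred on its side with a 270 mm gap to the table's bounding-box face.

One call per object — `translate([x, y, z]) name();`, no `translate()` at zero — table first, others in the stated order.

table();
translate([520, -612, 0]) stool();
translate([520, 1134, 0]) stool();
translate([-612, 261, 0]) stool();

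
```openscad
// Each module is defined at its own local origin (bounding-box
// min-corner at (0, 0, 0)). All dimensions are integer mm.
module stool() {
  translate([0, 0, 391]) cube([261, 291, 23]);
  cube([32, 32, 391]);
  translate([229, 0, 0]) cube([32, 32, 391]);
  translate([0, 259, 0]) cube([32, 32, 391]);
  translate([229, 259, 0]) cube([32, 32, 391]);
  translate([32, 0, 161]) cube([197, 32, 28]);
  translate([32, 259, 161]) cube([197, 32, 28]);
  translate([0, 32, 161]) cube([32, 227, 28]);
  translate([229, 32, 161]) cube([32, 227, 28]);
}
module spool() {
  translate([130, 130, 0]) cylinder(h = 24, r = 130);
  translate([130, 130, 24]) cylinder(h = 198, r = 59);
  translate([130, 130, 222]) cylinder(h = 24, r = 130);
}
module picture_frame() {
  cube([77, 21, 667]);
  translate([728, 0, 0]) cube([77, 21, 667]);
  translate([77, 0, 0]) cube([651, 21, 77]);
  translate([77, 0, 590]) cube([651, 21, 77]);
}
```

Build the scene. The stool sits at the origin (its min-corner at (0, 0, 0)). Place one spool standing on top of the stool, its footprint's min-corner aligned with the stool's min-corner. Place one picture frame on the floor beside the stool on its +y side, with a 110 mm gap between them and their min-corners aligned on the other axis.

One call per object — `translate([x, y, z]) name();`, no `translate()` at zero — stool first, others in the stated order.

stool();
translate([0, 0, 414]) spool();
translate([0, 401, 0]) picture_frame();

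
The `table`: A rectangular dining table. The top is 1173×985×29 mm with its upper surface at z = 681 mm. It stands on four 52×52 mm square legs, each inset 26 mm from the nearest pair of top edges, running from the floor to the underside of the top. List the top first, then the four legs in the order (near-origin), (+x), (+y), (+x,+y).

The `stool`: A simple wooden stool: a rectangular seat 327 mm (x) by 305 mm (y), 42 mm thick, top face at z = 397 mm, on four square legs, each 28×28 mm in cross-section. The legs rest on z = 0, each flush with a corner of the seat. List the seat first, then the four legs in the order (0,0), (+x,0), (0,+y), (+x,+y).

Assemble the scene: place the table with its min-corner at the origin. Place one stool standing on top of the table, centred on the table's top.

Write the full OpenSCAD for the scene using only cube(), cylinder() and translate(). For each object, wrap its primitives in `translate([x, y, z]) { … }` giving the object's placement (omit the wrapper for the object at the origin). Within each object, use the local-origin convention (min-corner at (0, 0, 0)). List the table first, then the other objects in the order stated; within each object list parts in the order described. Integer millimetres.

translate([0, 0, 652]) cube([1173, 985, 29]);
translate([26, 26, 0]) cube([52, 52, 652]);
translate([1095, 26, 0]) cube([52, 52, 652]);
translate([26, 907, 0]) cube([52, 52, 652]);
translate([1095, 907, 0]) cube([52, 52, 652]);
translate([423, 340, 681]) {
  translate([0, 0, 355]) cube([327, 305, 42]);
  cube([28, 28, 355]);
  translate([299, 0, 0]) cube([28, 28, 355]);
  translate([0, 277, 0]) cube([28, 28, 355]);
  translate([299, 277, 0]) cube([28, 28, 355]);
}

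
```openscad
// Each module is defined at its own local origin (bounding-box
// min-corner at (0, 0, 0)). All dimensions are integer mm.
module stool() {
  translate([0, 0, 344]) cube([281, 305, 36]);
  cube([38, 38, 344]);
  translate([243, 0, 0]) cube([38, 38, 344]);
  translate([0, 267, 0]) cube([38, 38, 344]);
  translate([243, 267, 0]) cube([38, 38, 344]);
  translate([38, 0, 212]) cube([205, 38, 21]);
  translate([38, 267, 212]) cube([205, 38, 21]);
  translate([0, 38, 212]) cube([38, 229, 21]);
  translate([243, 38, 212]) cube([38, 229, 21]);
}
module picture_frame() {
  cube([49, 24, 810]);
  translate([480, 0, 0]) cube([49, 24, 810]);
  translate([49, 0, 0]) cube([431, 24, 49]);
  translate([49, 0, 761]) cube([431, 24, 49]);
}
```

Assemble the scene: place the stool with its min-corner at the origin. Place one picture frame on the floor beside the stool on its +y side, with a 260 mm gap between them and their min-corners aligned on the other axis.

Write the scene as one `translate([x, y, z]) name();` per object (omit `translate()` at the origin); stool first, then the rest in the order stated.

stool();
translate([0, 565, 0]) picture_frame();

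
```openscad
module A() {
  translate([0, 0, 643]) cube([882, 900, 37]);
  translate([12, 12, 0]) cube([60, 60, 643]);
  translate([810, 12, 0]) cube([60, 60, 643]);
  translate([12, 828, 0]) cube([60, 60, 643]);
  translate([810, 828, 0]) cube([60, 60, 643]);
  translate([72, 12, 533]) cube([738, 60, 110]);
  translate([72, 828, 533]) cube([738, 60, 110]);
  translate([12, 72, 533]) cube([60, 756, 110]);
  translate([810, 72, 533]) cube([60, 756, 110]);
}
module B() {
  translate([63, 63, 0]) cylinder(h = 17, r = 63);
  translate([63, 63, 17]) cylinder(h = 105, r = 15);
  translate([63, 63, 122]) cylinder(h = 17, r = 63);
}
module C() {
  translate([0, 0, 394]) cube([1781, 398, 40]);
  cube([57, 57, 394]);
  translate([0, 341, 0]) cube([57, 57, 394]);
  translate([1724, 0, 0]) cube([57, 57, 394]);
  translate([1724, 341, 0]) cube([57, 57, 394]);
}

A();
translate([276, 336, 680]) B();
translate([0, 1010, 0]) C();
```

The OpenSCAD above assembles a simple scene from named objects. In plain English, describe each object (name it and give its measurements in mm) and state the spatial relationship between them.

A is a table with a 882×900 mm rectangular top, 37 mm thick, top surface at z = 680 mm, supported by four 60×60 mm square legs, each inset 12 mm from the nearest pair of top edges, running from the floor. Four apron rails, 60 mm thick and 110 mm tall, run between adjacent legs with their top edges flush with the underside of the top and their outer faces flush with the legs' outer faces.

B is a spool: two coaxial disc flanges of radius 63 mm and thickness 17 mm, joined by a core cylinder of radius 15 mm and height 105 mm. The lower flange rests on z = 0 and the three cylinders share a vertical axis.

C is a long wooden bench with a 1781 mm (x) × 398 mm (y) seat, 40 mm thick, its top surface 434 mm above the floor. Four 57 mm square legs at the seat corners, flush with the edges, run from z = 0 to the seat underside.

The spool is on top of the table. The bench is on the floor beside the table on its +y side.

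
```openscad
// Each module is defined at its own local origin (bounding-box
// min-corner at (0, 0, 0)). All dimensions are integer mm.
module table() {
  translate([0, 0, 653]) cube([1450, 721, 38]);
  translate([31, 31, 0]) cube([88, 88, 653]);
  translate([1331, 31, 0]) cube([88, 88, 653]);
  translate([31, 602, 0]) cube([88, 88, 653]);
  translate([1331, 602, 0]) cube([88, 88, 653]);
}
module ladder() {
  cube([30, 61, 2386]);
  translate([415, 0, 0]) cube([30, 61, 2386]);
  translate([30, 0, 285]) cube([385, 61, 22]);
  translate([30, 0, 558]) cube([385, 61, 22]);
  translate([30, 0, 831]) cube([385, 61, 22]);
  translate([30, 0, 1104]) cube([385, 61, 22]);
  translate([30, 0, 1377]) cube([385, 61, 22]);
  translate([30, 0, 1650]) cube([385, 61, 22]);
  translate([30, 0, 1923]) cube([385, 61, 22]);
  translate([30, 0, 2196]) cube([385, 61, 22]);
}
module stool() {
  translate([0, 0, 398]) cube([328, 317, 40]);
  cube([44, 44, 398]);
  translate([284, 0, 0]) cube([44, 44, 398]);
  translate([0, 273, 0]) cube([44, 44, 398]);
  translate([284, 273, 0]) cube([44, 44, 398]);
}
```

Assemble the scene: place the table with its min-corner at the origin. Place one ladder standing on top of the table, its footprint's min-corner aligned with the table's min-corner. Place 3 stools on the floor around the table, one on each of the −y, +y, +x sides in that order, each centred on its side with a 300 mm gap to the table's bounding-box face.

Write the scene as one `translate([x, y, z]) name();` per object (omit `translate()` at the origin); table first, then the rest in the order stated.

table();
translate([0, 0, 691]) ladder();
translate([561, -617, 0]) stool();
translate([561, 1021, 0]) stool();
translate([1750, 202, 0]) stool();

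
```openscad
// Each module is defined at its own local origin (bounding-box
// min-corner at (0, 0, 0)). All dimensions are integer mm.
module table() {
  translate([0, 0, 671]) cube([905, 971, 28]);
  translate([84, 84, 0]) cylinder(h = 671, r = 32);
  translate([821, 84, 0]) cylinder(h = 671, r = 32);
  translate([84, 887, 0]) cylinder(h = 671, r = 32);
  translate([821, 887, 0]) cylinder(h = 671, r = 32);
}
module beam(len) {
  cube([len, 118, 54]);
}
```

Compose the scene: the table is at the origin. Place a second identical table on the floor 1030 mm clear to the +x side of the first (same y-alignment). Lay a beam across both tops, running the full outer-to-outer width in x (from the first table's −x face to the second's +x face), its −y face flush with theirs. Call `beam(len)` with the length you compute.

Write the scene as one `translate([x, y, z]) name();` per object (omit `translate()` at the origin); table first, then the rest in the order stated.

table();
translate([1935, 0, 0]) table();
translate([0, 0, 699]) beam(2840);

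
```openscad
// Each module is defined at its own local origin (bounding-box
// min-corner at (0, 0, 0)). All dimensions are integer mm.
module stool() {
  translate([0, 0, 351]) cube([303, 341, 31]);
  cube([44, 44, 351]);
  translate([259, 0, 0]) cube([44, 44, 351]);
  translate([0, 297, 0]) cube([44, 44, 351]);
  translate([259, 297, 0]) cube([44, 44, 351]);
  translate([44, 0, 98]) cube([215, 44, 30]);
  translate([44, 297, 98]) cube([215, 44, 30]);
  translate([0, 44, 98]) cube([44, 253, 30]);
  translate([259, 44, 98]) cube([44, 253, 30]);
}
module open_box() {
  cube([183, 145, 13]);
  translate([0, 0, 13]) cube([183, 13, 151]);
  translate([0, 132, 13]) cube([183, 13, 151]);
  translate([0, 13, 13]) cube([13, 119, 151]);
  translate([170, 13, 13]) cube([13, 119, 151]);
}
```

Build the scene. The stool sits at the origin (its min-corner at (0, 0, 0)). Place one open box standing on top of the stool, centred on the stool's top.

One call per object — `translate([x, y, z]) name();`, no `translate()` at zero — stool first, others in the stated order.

stool();
translate([60, 98, 382]) open_box();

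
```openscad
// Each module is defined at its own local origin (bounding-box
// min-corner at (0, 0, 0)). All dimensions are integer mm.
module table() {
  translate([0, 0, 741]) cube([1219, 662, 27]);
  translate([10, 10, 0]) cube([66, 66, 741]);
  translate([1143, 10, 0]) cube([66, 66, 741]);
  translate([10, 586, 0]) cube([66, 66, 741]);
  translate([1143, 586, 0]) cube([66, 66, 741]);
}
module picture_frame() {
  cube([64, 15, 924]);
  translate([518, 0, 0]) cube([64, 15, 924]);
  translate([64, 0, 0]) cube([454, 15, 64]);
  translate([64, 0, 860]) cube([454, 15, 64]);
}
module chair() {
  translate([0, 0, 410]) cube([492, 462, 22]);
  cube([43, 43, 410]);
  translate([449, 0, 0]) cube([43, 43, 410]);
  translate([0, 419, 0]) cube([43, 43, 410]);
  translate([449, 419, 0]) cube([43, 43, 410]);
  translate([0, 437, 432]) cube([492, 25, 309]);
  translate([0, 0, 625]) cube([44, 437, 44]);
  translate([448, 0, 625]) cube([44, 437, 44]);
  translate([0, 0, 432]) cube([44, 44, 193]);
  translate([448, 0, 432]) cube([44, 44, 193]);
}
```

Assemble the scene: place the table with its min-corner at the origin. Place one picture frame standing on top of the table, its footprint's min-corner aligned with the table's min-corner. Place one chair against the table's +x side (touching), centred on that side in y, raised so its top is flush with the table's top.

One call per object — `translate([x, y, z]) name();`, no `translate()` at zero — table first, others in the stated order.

table();
translate([0, 0, 768]) picture_frame();
translate([1219, 100, 27]) chair();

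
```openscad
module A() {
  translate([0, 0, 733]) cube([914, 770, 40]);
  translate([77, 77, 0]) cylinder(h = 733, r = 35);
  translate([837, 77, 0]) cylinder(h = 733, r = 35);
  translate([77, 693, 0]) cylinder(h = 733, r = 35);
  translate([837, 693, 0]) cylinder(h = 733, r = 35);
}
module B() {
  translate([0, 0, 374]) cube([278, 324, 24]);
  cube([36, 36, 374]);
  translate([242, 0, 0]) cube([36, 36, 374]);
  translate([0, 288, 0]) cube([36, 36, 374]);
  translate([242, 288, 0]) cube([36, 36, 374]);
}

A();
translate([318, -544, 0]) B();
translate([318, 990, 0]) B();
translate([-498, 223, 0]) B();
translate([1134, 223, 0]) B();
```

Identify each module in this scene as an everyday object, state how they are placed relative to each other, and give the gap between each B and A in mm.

Each stool's nearest face is 220 mm from the table's bounding box.

A is a table. B is a stool. Four stools sit around the table at the −y, +y, −x, +x sides. The gap between each stool and the table is 220 mm.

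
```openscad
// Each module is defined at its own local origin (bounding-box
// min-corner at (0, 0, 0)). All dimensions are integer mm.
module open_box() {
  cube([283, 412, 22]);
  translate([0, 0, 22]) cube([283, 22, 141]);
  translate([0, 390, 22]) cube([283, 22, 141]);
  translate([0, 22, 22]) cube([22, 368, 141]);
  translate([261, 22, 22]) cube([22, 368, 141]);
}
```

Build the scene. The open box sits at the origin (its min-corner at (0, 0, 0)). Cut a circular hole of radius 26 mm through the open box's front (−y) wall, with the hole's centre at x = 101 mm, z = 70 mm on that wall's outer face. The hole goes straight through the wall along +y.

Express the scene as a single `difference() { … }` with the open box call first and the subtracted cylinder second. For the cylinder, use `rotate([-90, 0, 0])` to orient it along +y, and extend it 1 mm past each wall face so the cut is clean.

difference() {
  open_box();
  translate([101, -1, 70]) rotate([-90, 0, 0]) cylinder(h = 24, r = 26);
}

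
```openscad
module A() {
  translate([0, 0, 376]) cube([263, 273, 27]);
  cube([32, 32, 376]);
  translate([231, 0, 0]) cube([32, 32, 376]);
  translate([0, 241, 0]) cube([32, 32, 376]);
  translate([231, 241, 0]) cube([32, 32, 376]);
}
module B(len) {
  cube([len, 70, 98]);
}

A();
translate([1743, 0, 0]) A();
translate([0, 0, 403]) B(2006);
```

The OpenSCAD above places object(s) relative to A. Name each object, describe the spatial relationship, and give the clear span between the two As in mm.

A is a stool. B is a beam. A beam spans the tops of two stools. The clear span between the two stools is 1480 mm.

Second stool starts at x = 1743; first ends at x = 263; clear span = 1743 − 263 = 1480 mm.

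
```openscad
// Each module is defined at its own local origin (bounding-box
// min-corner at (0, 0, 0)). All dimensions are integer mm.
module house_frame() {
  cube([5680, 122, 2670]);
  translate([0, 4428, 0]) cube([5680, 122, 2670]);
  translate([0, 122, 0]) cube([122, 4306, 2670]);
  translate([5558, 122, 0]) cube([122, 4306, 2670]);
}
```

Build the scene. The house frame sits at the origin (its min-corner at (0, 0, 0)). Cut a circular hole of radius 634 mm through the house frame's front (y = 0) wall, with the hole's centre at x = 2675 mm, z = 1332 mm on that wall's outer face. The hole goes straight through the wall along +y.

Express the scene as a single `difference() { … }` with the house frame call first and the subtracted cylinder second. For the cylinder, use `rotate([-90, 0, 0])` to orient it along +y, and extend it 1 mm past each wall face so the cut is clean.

difference() {
  house_frame();
  translate([2675, -1, 1332]) rotate([-90, 0, 0]) cylinder(h = 124, r = 634);
}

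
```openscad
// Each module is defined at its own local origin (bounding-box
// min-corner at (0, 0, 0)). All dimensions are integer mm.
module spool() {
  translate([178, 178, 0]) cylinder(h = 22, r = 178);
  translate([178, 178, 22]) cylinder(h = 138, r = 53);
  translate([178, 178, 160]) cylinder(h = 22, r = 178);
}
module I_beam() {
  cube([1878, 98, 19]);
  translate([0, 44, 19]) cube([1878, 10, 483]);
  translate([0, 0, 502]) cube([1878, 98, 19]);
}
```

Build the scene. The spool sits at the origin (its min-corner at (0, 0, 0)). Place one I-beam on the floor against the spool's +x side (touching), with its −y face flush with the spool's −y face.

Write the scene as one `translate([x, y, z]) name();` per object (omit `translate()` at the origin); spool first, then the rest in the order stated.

spool();
translate([356, 0, 0]) I_beam();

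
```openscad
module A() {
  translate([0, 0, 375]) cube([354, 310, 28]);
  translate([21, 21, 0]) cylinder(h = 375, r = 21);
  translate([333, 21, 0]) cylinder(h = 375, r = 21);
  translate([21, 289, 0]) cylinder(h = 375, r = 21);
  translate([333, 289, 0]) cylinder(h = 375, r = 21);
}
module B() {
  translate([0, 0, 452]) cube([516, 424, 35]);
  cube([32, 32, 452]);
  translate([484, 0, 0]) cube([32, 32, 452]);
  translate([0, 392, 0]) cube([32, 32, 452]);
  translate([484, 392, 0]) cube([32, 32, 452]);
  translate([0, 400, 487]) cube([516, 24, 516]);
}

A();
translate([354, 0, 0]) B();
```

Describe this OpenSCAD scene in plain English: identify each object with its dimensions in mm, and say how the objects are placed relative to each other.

A is a four-legged stool. The seat is 354×310 mm, 28 mm thick, top at z = 403 mm. It stands on four round legs, each 42 mm in diameter, from z = 0 to the seat underside, each leg's axis is inset half a diameter from the nearest pair of seat edges (so the leg's bounding box is flush with the corner).

B is a chair: 516×424 mm seat, 35 mm thick, top at z = 487 mm, on four 32 mm square corner legs flush with the seat edges. A 24 mm thick backrest slab spans the full seat width, extending 516 mm above the seat top, its back face flush with the seat's +y edge.

The chair is against the stool's +x side, with their −y faces flush.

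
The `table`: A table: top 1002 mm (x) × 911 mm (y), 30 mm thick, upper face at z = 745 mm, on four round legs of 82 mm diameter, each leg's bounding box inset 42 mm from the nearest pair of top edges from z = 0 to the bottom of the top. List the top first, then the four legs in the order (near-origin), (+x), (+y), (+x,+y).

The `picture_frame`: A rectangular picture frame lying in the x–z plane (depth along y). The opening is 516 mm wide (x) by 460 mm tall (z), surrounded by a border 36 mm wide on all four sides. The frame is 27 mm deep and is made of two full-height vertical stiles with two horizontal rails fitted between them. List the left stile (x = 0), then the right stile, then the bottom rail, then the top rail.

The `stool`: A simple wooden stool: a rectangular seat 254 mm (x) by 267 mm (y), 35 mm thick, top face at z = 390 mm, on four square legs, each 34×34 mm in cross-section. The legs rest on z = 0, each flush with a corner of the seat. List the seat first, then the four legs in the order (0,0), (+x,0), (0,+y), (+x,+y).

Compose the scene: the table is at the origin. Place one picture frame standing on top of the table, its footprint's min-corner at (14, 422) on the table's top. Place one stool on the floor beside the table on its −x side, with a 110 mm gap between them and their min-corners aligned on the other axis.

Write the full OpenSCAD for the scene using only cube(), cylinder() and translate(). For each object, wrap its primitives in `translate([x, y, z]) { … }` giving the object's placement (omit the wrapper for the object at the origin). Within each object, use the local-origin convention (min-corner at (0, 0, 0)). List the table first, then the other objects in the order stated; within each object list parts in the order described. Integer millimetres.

translate([0, 0, 715]) cube([1002, 911, 30]);
translate([83, 83, 0]) cylinder(h = 715, r = 41);
translate([919, 83, 0]) cylinder(h = 715, r = 41);
translate([83, 828, 0]) cylinder(h = 715, r = 41);
translate([919, 828, 0]) cylinder(h = 715, r = 41);
translate([14, 422, 745]) {
  cube([36, 27, 532]);
  translate([552, 0, 0]) cube([36, 27, 532]);
  translate([36, 0, 0]) cube([516, 27, 36]);
  translate([36, 0, 496]) cube([516, 27, 36]);
}
translate([-364, 0, 0]) {
  translate([0, 0, 355]) cube([254, 267, 35]);
  cube([34, 34, 355]);
  translate([220, 0, 0]) cube([34, 34, 355]);
  translate([0, 233, 0]) cube([34, 34, 355]);
  translate([220, 233, 0]) cube([34, 34, 355]);
}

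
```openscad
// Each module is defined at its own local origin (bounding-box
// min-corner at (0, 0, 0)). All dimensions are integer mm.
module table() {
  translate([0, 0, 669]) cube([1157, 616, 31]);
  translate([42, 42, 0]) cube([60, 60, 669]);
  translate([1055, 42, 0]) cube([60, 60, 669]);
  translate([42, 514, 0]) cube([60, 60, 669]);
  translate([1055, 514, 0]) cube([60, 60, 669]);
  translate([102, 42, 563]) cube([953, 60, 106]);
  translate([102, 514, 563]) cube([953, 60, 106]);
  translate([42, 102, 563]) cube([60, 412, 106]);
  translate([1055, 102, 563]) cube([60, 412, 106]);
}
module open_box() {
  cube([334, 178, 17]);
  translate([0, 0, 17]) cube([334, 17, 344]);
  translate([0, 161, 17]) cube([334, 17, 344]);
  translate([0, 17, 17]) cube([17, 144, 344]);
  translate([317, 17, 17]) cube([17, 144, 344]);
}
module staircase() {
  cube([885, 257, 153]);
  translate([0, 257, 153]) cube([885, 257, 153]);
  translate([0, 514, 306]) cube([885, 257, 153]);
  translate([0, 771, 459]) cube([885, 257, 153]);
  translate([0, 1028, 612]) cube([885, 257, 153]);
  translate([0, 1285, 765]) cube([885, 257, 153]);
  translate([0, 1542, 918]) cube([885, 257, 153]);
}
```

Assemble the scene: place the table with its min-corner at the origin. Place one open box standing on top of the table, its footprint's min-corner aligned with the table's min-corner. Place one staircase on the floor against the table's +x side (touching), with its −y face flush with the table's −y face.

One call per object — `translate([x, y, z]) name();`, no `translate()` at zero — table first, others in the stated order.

table();
translate([0, 0, 700]) open_box();
translate([1157, 0, 0]) staircase();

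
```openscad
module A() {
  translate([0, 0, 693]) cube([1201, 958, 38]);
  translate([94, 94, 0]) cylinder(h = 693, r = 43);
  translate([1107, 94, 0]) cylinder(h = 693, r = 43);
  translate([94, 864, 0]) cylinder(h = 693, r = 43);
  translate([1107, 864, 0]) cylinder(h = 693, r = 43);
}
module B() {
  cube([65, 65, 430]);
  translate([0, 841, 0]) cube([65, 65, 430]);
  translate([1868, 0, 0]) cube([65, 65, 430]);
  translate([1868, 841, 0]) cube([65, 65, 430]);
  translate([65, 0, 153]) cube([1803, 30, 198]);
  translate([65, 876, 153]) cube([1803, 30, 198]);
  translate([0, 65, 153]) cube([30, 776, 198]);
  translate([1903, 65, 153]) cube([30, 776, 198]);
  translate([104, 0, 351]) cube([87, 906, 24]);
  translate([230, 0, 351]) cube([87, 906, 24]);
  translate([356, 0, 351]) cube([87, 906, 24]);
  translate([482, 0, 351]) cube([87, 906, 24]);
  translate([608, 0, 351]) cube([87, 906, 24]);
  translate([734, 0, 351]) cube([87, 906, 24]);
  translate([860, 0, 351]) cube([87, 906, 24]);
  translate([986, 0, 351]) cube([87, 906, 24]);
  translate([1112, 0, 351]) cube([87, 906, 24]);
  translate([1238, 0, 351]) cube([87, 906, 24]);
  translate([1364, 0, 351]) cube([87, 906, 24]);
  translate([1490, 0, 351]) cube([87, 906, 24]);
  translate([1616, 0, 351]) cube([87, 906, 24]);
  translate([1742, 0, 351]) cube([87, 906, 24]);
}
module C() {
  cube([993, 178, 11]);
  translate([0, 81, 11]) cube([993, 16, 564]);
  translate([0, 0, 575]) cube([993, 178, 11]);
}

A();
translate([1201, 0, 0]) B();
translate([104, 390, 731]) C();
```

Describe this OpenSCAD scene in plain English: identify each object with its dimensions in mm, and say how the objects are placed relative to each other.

A is a table: top 1201 mm (x) × 958 mm (y), 38 mm thick, upper face at z = 731 mm, on four round legs of 86 mm diameter, each leg's bounding box inset 51 mm from the nearest pair of top edges, running from z = 0 to the bottom of the top.

B is a bed frame 1933 mm long (x) by 906 mm wide (y). Four 65×65 mm corner posts, 430 mm tall, at the corners of the footprint. Four rails of 30 mm thickness and 198 mm height run between adjacent posts with their undersides at z = 153 mm, their outer faces flush with the outside of the frame (the two x-running rails run between the posts' inner faces; the two y-running rails run between the posts' inner faces). 14 slats, each 87 mm wide (x) and 24 mm thick, lie across the top of the two x-running rails, running the full 906 mm width of the frame in y; the slats are evenly spaced along x between the inner faces of the end posts with equal gaps (rounded down to the nearest mm) at the −x end and between each pair — any rounding remainder accumulates at the +x end.

C is an I-beam lying along x, 993 mm long. Overall section height 586 mm. Two flanges 178 mm wide (y) and 11 mm thick, one on the floor and one at the top; a web 16 mm thick runs between them, centred on the flange width.

The bed frame is against the table's +x side, with their −y faces flush. The I-beam is on top of the table, centred.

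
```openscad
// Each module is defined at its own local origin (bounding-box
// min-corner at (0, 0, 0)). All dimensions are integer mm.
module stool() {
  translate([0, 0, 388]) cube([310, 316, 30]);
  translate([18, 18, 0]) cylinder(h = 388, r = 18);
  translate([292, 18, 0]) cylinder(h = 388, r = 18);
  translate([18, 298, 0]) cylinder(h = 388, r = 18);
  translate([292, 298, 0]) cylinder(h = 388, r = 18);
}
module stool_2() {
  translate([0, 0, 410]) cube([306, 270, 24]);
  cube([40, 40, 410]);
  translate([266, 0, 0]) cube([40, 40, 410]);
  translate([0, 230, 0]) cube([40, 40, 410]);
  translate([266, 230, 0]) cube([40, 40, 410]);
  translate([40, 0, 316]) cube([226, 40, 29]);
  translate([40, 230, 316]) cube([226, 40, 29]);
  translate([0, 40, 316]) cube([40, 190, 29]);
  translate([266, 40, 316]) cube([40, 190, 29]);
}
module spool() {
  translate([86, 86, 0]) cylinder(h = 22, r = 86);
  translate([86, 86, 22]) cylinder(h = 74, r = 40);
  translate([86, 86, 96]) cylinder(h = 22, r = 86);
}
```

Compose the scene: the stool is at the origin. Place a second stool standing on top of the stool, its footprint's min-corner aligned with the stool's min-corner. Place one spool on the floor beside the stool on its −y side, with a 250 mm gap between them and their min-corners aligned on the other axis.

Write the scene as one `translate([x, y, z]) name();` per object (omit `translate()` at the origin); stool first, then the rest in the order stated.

stool();
translate([0, 0, 418]) stool_2();
translate([0, -422, 0]) spool();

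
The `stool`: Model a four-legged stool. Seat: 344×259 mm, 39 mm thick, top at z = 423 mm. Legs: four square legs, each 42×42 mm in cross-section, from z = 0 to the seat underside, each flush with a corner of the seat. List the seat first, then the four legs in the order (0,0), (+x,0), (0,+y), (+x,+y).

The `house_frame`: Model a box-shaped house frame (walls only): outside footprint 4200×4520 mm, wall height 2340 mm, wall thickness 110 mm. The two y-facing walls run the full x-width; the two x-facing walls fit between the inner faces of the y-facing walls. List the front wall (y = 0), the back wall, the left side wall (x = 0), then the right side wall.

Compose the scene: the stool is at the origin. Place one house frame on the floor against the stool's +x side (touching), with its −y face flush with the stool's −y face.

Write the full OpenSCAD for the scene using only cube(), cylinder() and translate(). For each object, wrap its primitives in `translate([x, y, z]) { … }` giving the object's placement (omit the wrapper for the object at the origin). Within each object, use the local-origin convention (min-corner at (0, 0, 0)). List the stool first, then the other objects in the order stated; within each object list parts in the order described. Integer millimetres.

translate([0, 0, 384]) cube([344, 259, 39]);
cube([42, 42, 384]);
translate([302, 0, 0]) cube([42, 42, 384]);
translate([0, 217, 0]) cube([42, 42, 384]);
translate([302, 217, 0]) cube([42, 42, 384]);
translate([344, 0, 0]) {
  cube([4200, 110, 2340]);
  translate([0, 4410, 0]) cube([4200, 110, 2340]);
  translate([0, 110, 0]) cube([110, 4300, 2340]);
  translate([4090, 110, 0]) cube([110, 4300, 2340]);
}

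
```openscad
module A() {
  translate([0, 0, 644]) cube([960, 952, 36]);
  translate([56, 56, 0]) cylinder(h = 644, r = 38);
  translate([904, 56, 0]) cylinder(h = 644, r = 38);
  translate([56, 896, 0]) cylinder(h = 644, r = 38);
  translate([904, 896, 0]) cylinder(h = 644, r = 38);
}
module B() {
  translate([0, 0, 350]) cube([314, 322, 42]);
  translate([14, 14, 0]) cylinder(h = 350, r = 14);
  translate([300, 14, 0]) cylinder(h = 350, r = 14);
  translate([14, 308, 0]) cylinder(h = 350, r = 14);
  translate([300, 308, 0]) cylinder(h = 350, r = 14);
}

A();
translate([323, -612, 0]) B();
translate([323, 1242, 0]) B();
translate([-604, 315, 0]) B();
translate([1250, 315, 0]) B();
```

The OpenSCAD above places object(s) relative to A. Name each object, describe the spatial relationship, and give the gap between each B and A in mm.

Each stool's nearest face is 290 mm from the table's bounding box.

A is a table. B is a stool. Four stools sit around the table at the −y, +y, −x, +x sides. The gap between each stool and the table is 290 mm.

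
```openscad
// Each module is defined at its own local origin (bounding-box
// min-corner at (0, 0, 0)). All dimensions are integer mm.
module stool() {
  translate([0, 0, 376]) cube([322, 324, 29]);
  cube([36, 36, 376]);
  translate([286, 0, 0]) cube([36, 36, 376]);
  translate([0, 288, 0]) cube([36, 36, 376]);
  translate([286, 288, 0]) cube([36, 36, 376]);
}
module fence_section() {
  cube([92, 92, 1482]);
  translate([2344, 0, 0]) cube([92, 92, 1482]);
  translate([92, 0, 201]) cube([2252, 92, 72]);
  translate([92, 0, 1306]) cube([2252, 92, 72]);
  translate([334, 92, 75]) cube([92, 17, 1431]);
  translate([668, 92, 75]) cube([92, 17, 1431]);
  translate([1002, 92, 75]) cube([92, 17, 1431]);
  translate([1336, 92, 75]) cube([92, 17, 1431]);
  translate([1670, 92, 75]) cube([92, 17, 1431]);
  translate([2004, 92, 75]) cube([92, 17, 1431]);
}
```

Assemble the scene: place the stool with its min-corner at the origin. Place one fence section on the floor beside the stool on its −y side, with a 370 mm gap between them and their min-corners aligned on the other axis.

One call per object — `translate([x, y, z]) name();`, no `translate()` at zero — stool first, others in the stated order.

stool();
translate([0, -479, 0]) fence_section();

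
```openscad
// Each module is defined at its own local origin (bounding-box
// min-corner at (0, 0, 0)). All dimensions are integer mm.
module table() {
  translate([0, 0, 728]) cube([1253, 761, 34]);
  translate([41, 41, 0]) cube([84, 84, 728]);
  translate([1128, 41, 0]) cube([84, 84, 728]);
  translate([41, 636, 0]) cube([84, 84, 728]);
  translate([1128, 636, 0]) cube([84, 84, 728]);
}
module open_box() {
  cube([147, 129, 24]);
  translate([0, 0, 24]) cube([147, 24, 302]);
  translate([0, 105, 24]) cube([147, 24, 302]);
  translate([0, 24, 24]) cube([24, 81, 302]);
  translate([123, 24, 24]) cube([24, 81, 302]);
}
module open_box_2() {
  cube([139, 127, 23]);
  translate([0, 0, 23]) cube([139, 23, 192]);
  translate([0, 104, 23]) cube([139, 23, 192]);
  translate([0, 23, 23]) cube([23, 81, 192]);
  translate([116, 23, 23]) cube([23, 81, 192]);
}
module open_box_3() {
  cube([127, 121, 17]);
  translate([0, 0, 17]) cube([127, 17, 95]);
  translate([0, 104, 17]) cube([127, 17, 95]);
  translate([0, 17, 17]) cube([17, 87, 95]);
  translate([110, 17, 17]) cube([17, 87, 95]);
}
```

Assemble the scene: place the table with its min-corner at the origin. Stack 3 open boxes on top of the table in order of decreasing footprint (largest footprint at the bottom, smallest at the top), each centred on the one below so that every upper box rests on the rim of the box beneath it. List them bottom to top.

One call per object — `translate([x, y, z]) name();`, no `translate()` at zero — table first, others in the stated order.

table();
translate([553, 316, 762]) open_box();
translate([557, 317, 1088]) open_box_2();
translate([563, 320, 1303]) open_box_3();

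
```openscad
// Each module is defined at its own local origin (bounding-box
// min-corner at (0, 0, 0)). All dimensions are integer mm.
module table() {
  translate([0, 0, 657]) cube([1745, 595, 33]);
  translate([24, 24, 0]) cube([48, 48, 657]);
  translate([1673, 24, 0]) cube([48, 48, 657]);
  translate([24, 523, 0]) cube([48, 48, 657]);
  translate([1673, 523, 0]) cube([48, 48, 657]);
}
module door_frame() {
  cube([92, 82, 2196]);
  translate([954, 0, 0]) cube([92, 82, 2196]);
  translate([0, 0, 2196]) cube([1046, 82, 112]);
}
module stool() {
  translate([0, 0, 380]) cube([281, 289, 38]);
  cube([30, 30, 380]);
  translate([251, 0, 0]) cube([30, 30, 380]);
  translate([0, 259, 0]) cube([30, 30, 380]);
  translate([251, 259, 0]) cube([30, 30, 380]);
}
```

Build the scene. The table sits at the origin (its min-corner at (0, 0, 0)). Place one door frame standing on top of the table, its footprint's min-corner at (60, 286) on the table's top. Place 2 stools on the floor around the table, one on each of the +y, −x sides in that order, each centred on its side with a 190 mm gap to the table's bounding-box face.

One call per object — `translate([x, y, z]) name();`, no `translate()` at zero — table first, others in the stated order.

table();
translate([60, 286, 690]) door_frame();
translate([732, 785, 0]) stool();
translate([-471, 153, 0]) stool();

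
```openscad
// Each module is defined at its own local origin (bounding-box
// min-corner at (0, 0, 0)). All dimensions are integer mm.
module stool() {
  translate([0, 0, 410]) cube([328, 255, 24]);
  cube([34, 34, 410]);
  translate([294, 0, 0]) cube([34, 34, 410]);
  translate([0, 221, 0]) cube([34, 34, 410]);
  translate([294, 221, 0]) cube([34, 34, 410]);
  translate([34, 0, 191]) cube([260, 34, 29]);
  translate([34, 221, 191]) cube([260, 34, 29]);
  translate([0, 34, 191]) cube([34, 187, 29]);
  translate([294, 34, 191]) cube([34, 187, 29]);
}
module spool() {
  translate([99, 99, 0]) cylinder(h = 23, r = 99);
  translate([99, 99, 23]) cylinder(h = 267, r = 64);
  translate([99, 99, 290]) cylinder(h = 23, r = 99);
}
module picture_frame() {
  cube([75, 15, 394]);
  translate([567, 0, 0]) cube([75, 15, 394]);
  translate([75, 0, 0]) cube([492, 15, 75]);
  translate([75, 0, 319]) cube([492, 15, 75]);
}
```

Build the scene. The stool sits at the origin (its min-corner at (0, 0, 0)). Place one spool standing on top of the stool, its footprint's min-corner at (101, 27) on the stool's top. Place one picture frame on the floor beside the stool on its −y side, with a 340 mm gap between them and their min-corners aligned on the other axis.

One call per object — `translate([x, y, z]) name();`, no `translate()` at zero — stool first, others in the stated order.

stool();
translate([101, 27, 434]) spool();
translate([0, -355, 0]) picture_frame();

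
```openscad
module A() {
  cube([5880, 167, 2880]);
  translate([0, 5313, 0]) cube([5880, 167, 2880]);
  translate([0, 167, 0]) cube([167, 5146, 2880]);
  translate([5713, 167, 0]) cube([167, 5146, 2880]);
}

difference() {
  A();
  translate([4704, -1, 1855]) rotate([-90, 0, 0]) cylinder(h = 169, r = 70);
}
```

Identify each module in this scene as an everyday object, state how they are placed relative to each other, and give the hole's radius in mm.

A is a house frame. The house frame has a circular hole through its front wall. The hole's radius is 70 mm.

The subtracted cylinder has r = 70 mm.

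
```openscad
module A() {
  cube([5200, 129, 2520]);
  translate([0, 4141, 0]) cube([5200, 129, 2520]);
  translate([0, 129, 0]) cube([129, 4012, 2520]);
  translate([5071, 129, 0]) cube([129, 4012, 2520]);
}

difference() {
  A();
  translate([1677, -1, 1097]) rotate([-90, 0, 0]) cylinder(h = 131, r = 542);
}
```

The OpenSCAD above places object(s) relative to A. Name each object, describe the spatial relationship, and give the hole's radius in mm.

A is a house frame. The house frame has a circular hole through its front wall. The hole's radius is 542 mm.

The subtracted cylinder has r = 542 mm.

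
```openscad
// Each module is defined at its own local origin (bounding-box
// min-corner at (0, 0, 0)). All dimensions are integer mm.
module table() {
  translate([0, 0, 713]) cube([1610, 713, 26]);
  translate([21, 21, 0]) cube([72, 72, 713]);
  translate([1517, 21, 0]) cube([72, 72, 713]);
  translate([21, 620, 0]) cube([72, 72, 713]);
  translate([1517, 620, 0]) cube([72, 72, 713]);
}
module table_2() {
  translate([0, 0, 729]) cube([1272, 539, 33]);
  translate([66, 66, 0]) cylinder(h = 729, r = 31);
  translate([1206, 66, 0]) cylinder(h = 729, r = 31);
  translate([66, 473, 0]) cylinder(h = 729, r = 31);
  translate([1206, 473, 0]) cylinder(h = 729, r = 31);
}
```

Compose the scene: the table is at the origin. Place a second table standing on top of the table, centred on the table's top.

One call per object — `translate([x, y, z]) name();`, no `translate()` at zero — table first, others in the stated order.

table();
translate([169, 87, 739]) table_2();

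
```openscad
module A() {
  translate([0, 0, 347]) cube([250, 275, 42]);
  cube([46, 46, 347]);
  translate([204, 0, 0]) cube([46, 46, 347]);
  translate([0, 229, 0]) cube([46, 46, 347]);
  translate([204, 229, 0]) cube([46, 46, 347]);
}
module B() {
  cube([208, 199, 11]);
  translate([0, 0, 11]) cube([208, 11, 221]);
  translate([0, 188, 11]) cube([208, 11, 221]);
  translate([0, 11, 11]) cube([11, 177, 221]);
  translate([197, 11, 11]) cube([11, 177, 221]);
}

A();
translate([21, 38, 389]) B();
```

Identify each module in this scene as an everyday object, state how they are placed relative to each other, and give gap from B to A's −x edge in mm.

A is a stool. B is an open box. The open box is on top of the stool, centred. The gap from the open box to the stool's −x edge is 21 mm.

The open box's min-x is at 21; the stool's min-x is 0; gap = 21 mm.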